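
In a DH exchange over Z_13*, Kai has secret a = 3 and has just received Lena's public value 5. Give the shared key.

8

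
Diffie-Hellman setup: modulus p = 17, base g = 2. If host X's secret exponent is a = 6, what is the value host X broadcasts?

Public value = 2^6 mod 17.
2^1 ≡ 2 (mod 17)
2^2 = (2^1)^2 ≡ 2^2 = 4 ≡ 4 (mod 17)
2^4 = (2^2)^2 ≡ 4^2 = 16 ≡ 16 (mod 17)
2^6 = 2^4 · 2^2 ≡ 16 · 4 ≡ 13 (mod 17).

13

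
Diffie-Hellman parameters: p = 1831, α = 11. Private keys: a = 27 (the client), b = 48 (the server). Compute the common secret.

The client sends A = α^a mod p = 11^27 mod 1831.
11^1 ≡ 11 (mod 1831)
11^2 = (11^1)^2 ≡ 11^2 = 121 ≡ 121 (mod 1831)
11^4 = (11^2)^2 ≡ 121^2 = 14641 ≡ 1824 (mod 1831)
11^8 = (11^4)^2 ≡ 1824^2 = 3326976 ≡ 49 (mod 1831)
11^16 = (11^8)^2 ≡ 49^2 = 2401 ≡ 570 (mod 1831)
11^27 = 11^16 · 11^8 · 11^2 · 11^1 ≡ 570 · 49 · 121 · 11 ≡ 37 (mod 1831).
So A = 37. The server then computes K = A^b mod p = 37^48 mod 1831.
37^1 ≡ 37 (mod 1831)
37^2 = (37^1)^2 ≡ 37^2 = 1369 ≡ 1369 (mod 1831)
37^4 = (37^2)^2 ≡ 1369^2 = 1874161 ≡ 1048 (mod 1831)
37^8 = (37^4)^2 ≡ 1048^2 = 1098304 ≡ 1535 (mod 1831)
37^16 = (37^8)^2 ≡ 1535^2 = 2356225 ≡ 1559 (mod 1831)
37^32 = (37^16)^2 ≡ 1559^2 = 2430481 ≡ 744 (mod 1831)
37^48 = 37^32 · 37^16 ≡ 744 · 1559 ≡ 873 (mod 1831).

873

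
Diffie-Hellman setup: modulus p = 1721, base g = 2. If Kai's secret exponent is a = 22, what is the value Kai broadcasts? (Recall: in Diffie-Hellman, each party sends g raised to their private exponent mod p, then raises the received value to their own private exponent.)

227

Public value = 2^22 mod 1721.
2^1 ≡ 2 (mod 1721)
2^2 = (2^1)^2 ≡ 2^2 = 4 ≡ 4 (mod 1721)
2^4 = (2^2)^2 ≡ 4^2 = 16 ≡ 16 (mod 1721)
2^8 = (2^4)^2 ≡ 16^2 = 256 ≡ 256 (mod 1721)
2^16 = (2^8)^2 ≡ 256^2 = 65536 ≡ 138 (mod 1721)
2^22 = 2^16 · 2^4 · 2^2 ≡ 138 · 16 · 4 ≡ 227 (mod 1721).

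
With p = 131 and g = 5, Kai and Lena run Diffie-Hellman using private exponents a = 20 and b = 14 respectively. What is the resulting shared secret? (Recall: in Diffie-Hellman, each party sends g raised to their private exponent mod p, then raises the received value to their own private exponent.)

107

Kai sends A = g^a mod p = 5^20 mod 131.
5^1 ≡ 5 (mod 131)
5^2 = (5^1)^2 ≡ 5^2 = 25 ≡ 25 (mod 131)
5^4 = (5^2)^2 ≡ 25^2 = 625 ≡ 101 (mod 131)
5^8 = (5^4)^2 ≡ 101^2 = 10201 ≡ 114 (mod 131)
5^16 = (5^8)^2 ≡ 114^2 = 12996 ≡ 27 (mod 131)
5^20 = 5^16 · 5^4 ≡ 27 · 101 ≡ 107 (mod 131).
So A = 107. Lena then computes K = A^b mod p = 107^14 mod 131.
107^1 ≡ 107 (mod 131)
107^2 = (107^1)^2 ≡ 107^2 = 11449 ≡ 52 (mod 131)
107^4 = (107^2)^2 ≡ 52^2 = 2704 ≡ 84 (mod 131)
107^8 = (107^4)^2 ≡ 84^2 = 7056 ≡ 113 (mod 131)
107^14 = 107^8 · 107^4 · 107^2 ≡ 113 · 84 · 52 ≡ 107 (mod 131).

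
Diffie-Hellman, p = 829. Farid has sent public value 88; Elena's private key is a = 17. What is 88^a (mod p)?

596

Shared key K = 88^17 mod 829.
88^1 ≡ 88 (mod 829)
88^2 = (88^1)^2 ≡ 88^2 = 7744 ≡ 283 (mod 829)
88^4 = (88^2)^2 ≡ 283^2 = 80089 ≡ 505 (mod 829)
88^8 = (88^4)^2 ≡ 505^2 = 255025 ≡ 522 (mod 829)
88^16 = (88^8)^2 ≡ 522^2 = 272484 ≡ 572 (mod 829)
88^17 = 88^16 · 88^1 ≡ 572 · 88 ≡ 596 (mod 829).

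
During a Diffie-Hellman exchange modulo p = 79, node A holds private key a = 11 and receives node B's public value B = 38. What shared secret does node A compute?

18

Shared key K = 38^11 mod 79.
38^1 ≡ 38 (mod 79)
38^2 = (38^1)^2 ≡ 38^2 = 1444 ≡ 22 (mod 79)
38^4 = (38^2)^2 ≡ 22^2 = 484 ≡ 10 (mod 79)
38^8 = (38^4)^2 ≡ 10^2 = 100 ≡ 21 (mod 79)
38^11 = 38^8 · 38^2 · 38^1 ≡ 21 · 22 · 38 ≡ 18 (mod 79).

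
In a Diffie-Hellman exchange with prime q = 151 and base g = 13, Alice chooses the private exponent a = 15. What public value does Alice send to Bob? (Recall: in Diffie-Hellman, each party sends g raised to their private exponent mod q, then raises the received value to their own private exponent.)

132

Public value = 13^15 mod 151.
13^1 ≡ 13 (mod 151)
13^2 = (13^1)^2 ≡ 13^2 = 169 ≡ 18 (mod 151)
13^4 = (13^2)^2 ≡ 18^2 = 324 ≡ 22 (mod 151)
13^8 = (13^4)^2 ≡ 22^2 = 484 ≡ 31 (mod 151)
13^15 = 13^8 · 13^4 · 13^2 · 13^1 ≡ 31 · 22 · 18 · 13 ≡ 132 (mod 151).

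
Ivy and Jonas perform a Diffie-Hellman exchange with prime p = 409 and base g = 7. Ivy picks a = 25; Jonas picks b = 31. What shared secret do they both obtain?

Jonas sends B = g^b mod p = 7^31 mod 409.
7^1 ≡ 7 (mod 409)
7^2 = (7^1)^2 ≡ 7^2 = 49 ≡ 49 (mod 409)
7^4 = (7^2)^2 ≡ 49^2 = 2401 ≡ 356 (mod 409)
7^8 = (7^4)^2 ≡ 356^2 = 126736 ≡ 355 (mod 409)
7^16 = (7^8)^2 ≡ 355^2 = 126025 ≡ 53 (mod 409)
7^31 = 7^16 · 7^8 · 7^4 · 7^2 · 7^1 ≡ 53 · 355 · 356 · 49 · 7 ≡ 226 (mod 409).
So B = 226. Ivy then computes K = B^a mod p = 226^25 mod 409.
226^1 ≡ 226 (mod 409)
226^2 = (226^1)^2 ≡ 226^2 = 51076 ≡ 360 (mod 409)
226^4 = (226^2)^2 ≡ 360^2 = 129600 ≡ 356 (mod 409)
226^8 = (226^4)^2 ≡ 356^2 = 126736 ≡ 355 (mod 409)
226^16 = (226^8)^2 ≡ 355^2 = 126025 ≡ 53 (mod 409)
226^25 = 226^16 · 226^8 · 226^1 ≡ 53 · 355 · 226 ≡ 226 (mod 409).

226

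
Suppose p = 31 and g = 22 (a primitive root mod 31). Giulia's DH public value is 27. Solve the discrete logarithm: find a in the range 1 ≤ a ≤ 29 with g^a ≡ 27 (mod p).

Try successive powers of 22 modulo 31:
22^1 ≡ 22
22^2 ≡ 19
22^3 ≡ 15
22^4 ≡ 20
22^5 ≡ 6
22^6 ≡ 8
22^7 ≡ 21
22^8 ≡ 28
22^9 ≡ 27
Found: a = 9.

9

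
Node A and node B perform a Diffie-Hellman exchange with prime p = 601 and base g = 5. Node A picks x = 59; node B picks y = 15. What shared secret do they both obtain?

Node B sends B = g^y mod p = 5^15 mod 601.
5^1 ≡ 5 (mod 601)
5^2 = (5^1)^2 ≡ 5^2 = 25 ≡ 25 (mod 601)
5^4 = (5^2)^2 ≡ 25^2 = 625 ≡ 24 (mod 601)
5^8 = (5^4)^2 ≡ 24^2 = 576 ≡ 576 (mod 601)
5^15 = 5^8 · 5^4 · 5^2 · 5^1 ≡ 576 · 24 · 25 · 5 ≡ 125 (mod 601).
So B = 125. Node A then computes K = B^x mod p = 125^59 mod 601.
125^1 ≡ 125 (mod 601)
125^2 = (125^1)^2 ≡ 125^2 = 15625 ≡ 600 (mod 601)
125^4 = (125^2)^2 ≡ 600^2 = 360000 ≡ 1 (mod 601)
125^8 = (125^4)^2 ≡ 1^2 = 1 ≡ 1 (mod 601)
125^16 = (125^8)^2 ≡ 1^2 = 1 ≡ 1 (mod 601)
125^32 = (125^16)^2 ≡ 1^2 = 1 ≡ 1 (mod 601)
125^59 = 125^32 · 125^16 · 125^8 · 125^2 · 125^1 ≡ 1 · 1 · 1 · 600 · 125 ≡ 476 (mod 601).

476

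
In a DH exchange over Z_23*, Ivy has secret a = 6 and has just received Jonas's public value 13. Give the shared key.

Shared key K = 13^6 mod 23.
13^1 ≡ 13 (mod 23)
13^2 = (13^1)^2 ≡ 13^2 = 169 ≡ 8 (mod 23)
13^4 = (13^2)^2 ≡ 8^2 = 64 ≡ 18 (mod 23)
13^6 = 13^4 · 13^2 ≡ 18 · 8 ≡ 6 (mod 23).

6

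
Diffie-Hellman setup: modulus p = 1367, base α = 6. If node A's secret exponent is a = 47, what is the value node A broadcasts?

579

Public value = 6^47 mod 1367.
6^1 ≡ 6 (mod 1367)
6^2 = (6^1)^2 ≡ 6^2 = 36 ≡ 36 (mod 1367)
6^4 = (6^2)^2 ≡ 36^2 = 1296 ≡ 1296 (mod 1367)
6^8 = (6^4)^2 ≡ 1296^2 = 1679616 ≡ 940 (mod 1367)
6^16 = (6^8)^2 ≡ 940^2 = 883600 ≡ 518 (mod 1367)
6^32 = (6^16)^2 ≡ 518^2 = 268324 ≡ 392 (mod 1367)
6^47 = 6^32 · 6^8 · 6^4 · 6^2 · 6^1 ≡ 392 · 940 · 1296 · 36 · 6 ≡ 579 (mod 1367).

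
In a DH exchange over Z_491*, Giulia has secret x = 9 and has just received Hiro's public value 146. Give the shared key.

126

Shared key K = 146^9 mod 491.
146^1 ≡ 146 (mod 491)
146^2 = (146^1)^2 ≡ 146^2 = 21316 ≡ 203 (mod 491)
146^4 = (146^2)^2 ≡ 203^2 = 41209 ≡ 456 (mod 491)
146^8 = (146^4)^2 ≡ 456^2 = 207936 ≡ 243 (mod 491)
146^9 = 146^8 · 146^1 ≡ 243 · 146 ≡ 126 (mod 491).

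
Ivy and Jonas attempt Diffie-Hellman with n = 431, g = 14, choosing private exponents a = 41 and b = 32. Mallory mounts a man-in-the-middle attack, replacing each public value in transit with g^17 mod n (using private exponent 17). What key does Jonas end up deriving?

25

Jonas receives Mallory's public value M = 14^17 mod 431 instead of the honest one.
14^1 ≡ 14 (mod 431)
14^2 = (14^1)^2 ≡ 14^2 = 196 ≡ 196 (mod 431)
14^4 = (14^2)^2 ≡ 196^2 = 38416 ≡ 57 (mod 431)
14^8 = (14^4)^2 ≡ 57^2 = 3249 ≡ 232 (mod 431)
14^16 = (14^8)^2 ≡ 232^2 = 53824 ≡ 380 (mod 431)
14^17 = 14^16 · 14^1 ≡ 380 · 14 ≡ 148 (mod 431).
So M = 148. Jonas computes K = M^32 mod 431.
148^1 ≡ 148 (mod 431)
148^2 = (148^1)^2 ≡ 148^2 = 21904 ≡ 354 (mod 431)
148^4 = (148^2)^2 ≡ 354^2 = 125316 ≡ 326 (mod 431)
148^8 = (148^4)^2 ≡ 326^2 = 106276 ≡ 250 (mod 431)
148^16 = (148^8)^2 ≡ 250^2 = 62500 ≡ 5 (mod 431)
148^32 = (148^16)^2 ≡ 5^2 = 25 ≡ 25 (mod 431)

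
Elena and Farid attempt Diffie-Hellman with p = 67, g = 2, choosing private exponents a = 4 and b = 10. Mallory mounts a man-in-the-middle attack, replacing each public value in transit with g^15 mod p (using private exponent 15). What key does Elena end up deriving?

Elena receives Mallory's public value M = 2^15 mod 67 instead of the honest one.
2^1 ≡ 2 (mod 67)
2^2 = (2^1)^2 ≡ 2^2 = 4 ≡ 4 (mod 67)
2^4 = (2^2)^2 ≡ 4^2 = 16 ≡ 16 (mod 67)
2^8 = (2^4)^2 ≡ 16^2 = 256 ≡ 55 (mod 67)
2^15 = 2^8 · 2^4 · 2^2 · 2^1 ≡ 55 · 16 · 4 · 2 ≡ 5 (mod 67).
So M = 5. Elena computes K = M^4 mod 67.
5^1 ≡ 5 (mod 67)
5^2 = (5^1)^2 ≡ 5^2 = 25 ≡ 25 (mod 67)
5^4 = (5^2)^2 ≡ 25^2 = 625 ≡ 22 (mod 67)

22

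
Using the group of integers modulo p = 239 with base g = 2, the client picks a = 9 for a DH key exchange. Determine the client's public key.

Public value = 2^9 (mod 239).
2^1 ≡ 2 (mod 239)
2^2 = (2^1)^2 ≡ 2^2 = 4 ≡ 4 (mod 239)
2^4 = (2^2)^2 ≡ 4^2 = 16 ≡ 16 (mod 239)
2^8 = (2^4)^2 ≡ 16^2 = 256 ≡ 17 (mod 239)
2^9 = 2^8 · 2^1 ≡ 17 · 2 ≡ 34 (mod 239).

34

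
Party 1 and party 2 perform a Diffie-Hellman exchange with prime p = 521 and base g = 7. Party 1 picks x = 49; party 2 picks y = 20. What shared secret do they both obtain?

Party 1 sends A = g^x mod p = 7^49 mod 521.
7^1 ≡ 7 (mod 521)
7^2 = (7^1)^2 ≡ 7^2 = 49 ≡ 49 (mod 521)
7^4 = (7^2)^2 ≡ 49^2 = 2401 ≡ 317 (mod 521)
7^8 = (7^4)^2 ≡ 317^2 = 100489 ≡ 457 (mod 521)
7^16 = (7^8)^2 ≡ 457^2 = 208849 ≡ 449 (mod 521)
7^32 = (7^16)^2 ≡ 449^2 = 201601 ≡ 495 (mod 521)
7^49 = 7^32 · 7^16 · 7^1 ≡ 495 · 449 · 7 ≡ 79 (mod 521).
So A = 79. Party 2 then computes K = A^y mod p = 79^20 mod 521.
79^1 ≡ 79 (mod 521)
79^2 = (79^1)^2 ≡ 79^2 = 6241 ≡ 510 (mod 521)
79^4 = (79^2)^2 ≡ 510^2 = 260100 ≡ 121 (mod 521)
79^8 = (79^4)^2 ≡ 121^2 = 14641 ≡ 53 (mod 521)
79^16 = (79^8)^2 ≡ 53^2 = 2809 ≡ 204 (mod 521)
79^20 = 79^16 · 79^4 ≡ 204 · 121 ≡ 197 (mod 521).

197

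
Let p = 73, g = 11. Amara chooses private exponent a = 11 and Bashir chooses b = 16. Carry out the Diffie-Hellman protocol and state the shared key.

16

Amara sends A = g^a mod p = 11^11 mod 73.
11^1 ≡ 11 (mod 73)
11^2 = (11^1)^2 ≡ 11^2 = 121 ≡ 48 (mod 73)
11^4 = (11^2)^2 ≡ 48^2 = 2304 ≡ 41 (mod 73)
11^8 = (11^4)^2 ≡ 41^2 = 1681 ≡ 2 (mod 73)
11^11 = 11^8 · 11^2 · 11^1 ≡ 2 · 48 · 11 ≡ 34 (mod 73).
So A = 34. Bashir then computes K = A^b mod p = 34^16 mod 73.
34^1 ≡ 34 (mod 73)
34^2 = (34^1)^2 ≡ 34^2 = 1156 ≡ 61 (mod 73)
34^4 = (34^2)^2 ≡ 61^2 = 3721 ≡ 71 (mod 73)
34^8 = (34^4)^2 ≡ 71^2 = 5041 ≡ 4 (mod 73)
34^16 = (34^8)^2 ≡ 4^2 = 16 ≡ 16 (mod 73)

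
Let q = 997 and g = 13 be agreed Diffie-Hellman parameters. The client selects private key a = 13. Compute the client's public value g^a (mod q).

223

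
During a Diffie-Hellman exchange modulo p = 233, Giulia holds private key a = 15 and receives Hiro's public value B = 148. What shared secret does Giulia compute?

Shared key K = 148^15 mod 233.
148^1 ≡ 148 (mod 233)
148^2 = (148^1)^2 ≡ 148^2 = 21904 ≡ 2 (mod 233)
148^4 = (148^2)^2 ≡ 2^2 = 4 ≡ 4 (mod 233)
148^8 = (148^4)^2 ≡ 4^2 = 16 ≡ 16 (mod 233)
148^15 = 148^8 · 148^4 · 148^2 · 148^1 ≡ 16 · 4 · 2 · 148 ≡ 71 (mod 233).

71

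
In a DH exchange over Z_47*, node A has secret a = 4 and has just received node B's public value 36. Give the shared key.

24

Shared key K = 36^4 mod 47.
36^1 ≡ 36 (mod 47)
36^2 = (36^1)^2 ≡ 36^2 = 1296 ≡ 27 (mod 47)
36^4 = (36^2)^2 ≡ 27^2 = 729 ≡ 24 (mod 47)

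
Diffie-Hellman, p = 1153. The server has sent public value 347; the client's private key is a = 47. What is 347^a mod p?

Shared key K = 347^47 mod 1153.
347^1 ≡ 347 (mod 1153)
347^2 = (347^1)^2 ≡ 347^2 = 120409 ≡ 497 (mod 1153)
347^4 = (347^2)^2 ≡ 497^2 = 247009 ≡ 267 (mod 1153)
347^8 = (347^4)^2 ≡ 267^2 = 71289 ≡ 956 (mod 1153)
347^16 = (347^8)^2 ≡ 956^2 = 913936 ≡ 760 (mod 1153)
347^32 = (347^16)^2 ≡ 760^2 = 577600 ≡ 1100 (mod 1153)
347^47 = 347^32 · 347^8 · 347^4 · 347^2 · 347^1 ≡ 1100 · 956 · 267 · 497 · 347 ≡ 173 (mod 1153).

173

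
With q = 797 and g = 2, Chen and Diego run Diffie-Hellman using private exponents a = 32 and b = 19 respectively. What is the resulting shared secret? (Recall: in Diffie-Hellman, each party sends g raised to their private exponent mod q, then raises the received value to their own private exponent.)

421

Chen sends A = g^a mod q = 2^32 mod 797.
2^1 ≡ 2 (mod 797)
2^2 = (2^1)^2 ≡ 2^2 = 4 ≡ 4 (mod 797)
2^4 = (2^2)^2 ≡ 4^2 = 16 ≡ 16 (mod 797)
2^8 = (2^4)^2 ≡ 16^2 = 256 ≡ 256 (mod 797)
2^16 = (2^8)^2 ≡ 256^2 = 65536 ≡ 182 (mod 797)
2^32 = (2^16)^2 ≡ 182^2 = 33124 ≡ 447 (mod 797)
So A = 447. Diego then computes K = A^b mod q = 447^19 mod 797.
447^1 ≡ 447 (mod 797)
447^2 = (447^1)^2 ≡ 447^2 = 199809 ≡ 559 (mod 797)
447^4 = (447^2)^2 ≡ 559^2 = 312481 ≡ 57 (mod 797)
447^8 = (447^4)^2 ≡ 57^2 = 3249 ≡ 61 (mod 797)
447^16 = (447^8)^2 ≡ 61^2 = 3721 ≡ 533 (mod 797)
447^19 = 447^16 · 447^2 · 447^1 ≡ 533 · 559 · 447 ≡ 421 (mod 797).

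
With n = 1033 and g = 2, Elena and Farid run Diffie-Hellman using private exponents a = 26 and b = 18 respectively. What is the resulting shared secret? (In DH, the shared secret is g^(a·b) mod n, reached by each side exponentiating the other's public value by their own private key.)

910

Elena sends A = g^a mod n = 2^26 mod 1033.
2^1 ≡ 2 (mod 1033)
2^2 = (2^1)^2 ≡ 2^2 = 4 ≡ 4 (mod 1033)
2^4 = (2^2)^2 ≡ 4^2 = 16 ≡ 16 (mod 1033)
2^8 = (2^4)^2 ≡ 16^2 = 256 ≡ 256 (mod 1033)
2^16 = (2^8)^2 ≡ 256^2 = 65536 ≡ 457 (mod 1033)
2^26 = 2^16 · 2^8 · 2^2 ≡ 457 · 256 · 4 ≡ 19 (mod 1033).
So A = 19. Farid then computes K = A^b mod n = 19^18 mod 1033.
19^1 ≡ 19 (mod 1033)
19^2 = (19^1)^2 ≡ 19^2 = 361 ≡ 361 (mod 1033)
19^4 = (19^2)^2 ≡ 361^2 = 130321 ≡ 163 (mod 1033)
19^8 = (19^4)^2 ≡ 163^2 = 26569 ≡ 744 (mod 1033)
19^16 = (19^8)^2 ≡ 744^2 = 553536 ≡ 881 (mod 1033)
19^18 = 19^16 · 19^2 ≡ 881 · 361 ≡ 910 (mod 1033).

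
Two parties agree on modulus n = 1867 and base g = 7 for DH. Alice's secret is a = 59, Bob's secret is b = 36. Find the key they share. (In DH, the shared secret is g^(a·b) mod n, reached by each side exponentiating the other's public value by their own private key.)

Bob sends B = g^b mod n = 7^36 mod 1867.
7^1 ≡ 7 (mod 1867)
7^2 = (7^1)^2 ≡ 7^2 = 49 ≡ 49 (mod 1867)
7^4 = (7^2)^2 ≡ 49^2 = 2401 ≡ 534 (mod 1867)
7^8 = (7^4)^2 ≡ 534^2 = 285156 ≡ 1372 (mod 1867)
7^16 = (7^8)^2 ≡ 1372^2 = 1882384 ≡ 448 (mod 1867)
7^32 = (7^16)^2 ≡ 448^2 = 200704 ≡ 935 (mod 1867)
7^36 = 7^32 · 7^4 ≡ 935 · 534 ≡ 801 (mod 1867).
So B = 801. Alice then computes K = B^a mod n = 801^59 mod 1867.
801^1 ≡ 801 (mod 1867)
801^2 = (801^1)^2 ≡ 801^2 = 641601 ≡ 1220 (mod 1867)
801^4 = (801^2)^2 ≡ 1220^2 = 1488400 ≡ 401 (mod 1867)
801^8 = (801^4)^2 ≡ 401^2 = 160801 ≡ 239 (mod 1867)
801^16 = (801^8)^2 ≡ 239^2 = 57121 ≡ 1111 (mod 1867)
801^32 = (801^16)^2 ≡ 1111^2 = 1234321 ≡ 234 (mod 1867)
801^59 = 801^32 · 801^16 · 801^8 · 801^2 · 801^1 ≡ 234 · 1111 · 239 · 1220 · 801 ≡ 1584 (mod 1867).

1584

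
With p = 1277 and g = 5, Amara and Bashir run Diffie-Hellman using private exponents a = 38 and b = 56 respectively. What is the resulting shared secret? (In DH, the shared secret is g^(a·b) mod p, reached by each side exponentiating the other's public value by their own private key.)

1044

Bashir sends B = g^b mod p = 5^56 mod 1277.
5^1 ≡ 5 (mod 1277)
5^2 = (5^1)^2 ≡ 5^2 = 25 ≡ 25 (mod 1277)
5^4 = (5^2)^2 ≡ 25^2 = 625 ≡ 625 (mod 1277)
5^8 = (5^4)^2 ≡ 625^2 = 390625 ≡ 1140 (mod 1277)
5^16 = (5^8)^2 ≡ 1140^2 = 1299600 ≡ 891 (mod 1277)
5^32 = (5^16)^2 ≡ 891^2 = 793881 ≡ 864 (mod 1277)
5^56 = 5^32 · 5^16 · 5^8 ≡ 864 · 891 · 1140 ≡ 265 (mod 1277).
So B = 265. Amara then computes K = B^a mod p = 265^38 mod 1277.
265^1 ≡ 265 (mod 1277)
265^2 = (265^1)^2 ≡ 265^2 = 70225 ≡ 1267 (mod 1277)
265^4 = (265^2)^2 ≡ 1267^2 = 1605289 ≡ 100 (mod 1277)
265^8 = (265^4)^2 ≡ 100^2 = 10000 ≡ 1061 (mod 1277)
265^16 = (265^8)^2 ≡ 1061^2 = 1125721 ≡ 684 (mod 1277)
265^32 = (265^16)^2 ≡ 684^2 = 467856 ≡ 474 (mod 1277)
265^38 = 265^32 · 265^4 · 265^2 ≡ 474 · 100 · 1267 ≡ 1044 (mod 1277).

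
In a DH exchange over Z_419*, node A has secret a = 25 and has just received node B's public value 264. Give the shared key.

41

Shared key K = 264^25 mod 419.
264^1 ≡ 264 (mod 419)
264^2 = (264^1)^2 ≡ 264^2 = 69696 ≡ 142 (mod 419)
264^4 = (264^2)^2 ≡ 142^2 = 20164 ≡ 52 (mod 419)
264^8 = (264^4)^2 ≡ 52^2 = 2704 ≡ 190 (mod 419)
264^16 = (264^8)^2 ≡ 190^2 = 36100 ≡ 66 (mod 419)
264^25 = 264^16 · 264^8 · 264^1 ≡ 66 · 190 · 264 ≡ 41 (mod 419).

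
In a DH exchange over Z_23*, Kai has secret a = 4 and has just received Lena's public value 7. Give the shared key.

9

Shared key K = 7^4 mod 23.
7^1 ≡ 7 (mod 23)
7^2 = (7^1)^2 ≡ 7^2 = 49 ≡ 3 (mod 23)
7^4 = (7^2)^2 ≡ 3^2 = 9 ≡ 9 (mod 23)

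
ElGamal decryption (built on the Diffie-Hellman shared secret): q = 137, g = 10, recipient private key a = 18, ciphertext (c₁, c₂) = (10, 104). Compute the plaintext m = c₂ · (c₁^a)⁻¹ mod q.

12

Shared mask s = c₁^a mod q = 10^18 mod 137.
10^1 ≡ 10 (mod 137)
10^2 = (10^1)^2 ≡ 10^2 = 100 ≡ 100 (mod 137)
10^4 = (10^2)^2 ≡ 100^2 = 10000 ≡ 136 (mod 137)
10^8 = (10^4)^2 ≡ 136^2 = 18496 ≡ 1 (mod 137)
10^16 = (10^8)^2 ≡ 1^2 = 1 ≡ 1 (mod 137)
10^18 = 10^16 · 10^2 ≡ 1 · 100 ≡ 100 (mod 137).
So s = 100; s⁻¹ ≡ 37 (mod 137).
m = c₂ · s⁻¹ mod 137 = 104 · 37 mod 137 = 12.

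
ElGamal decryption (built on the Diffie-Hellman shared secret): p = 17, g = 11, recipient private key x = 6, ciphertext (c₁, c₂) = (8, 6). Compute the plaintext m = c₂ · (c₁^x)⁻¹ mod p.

10

Shared mask s = c₁^x mod p = 8^6 mod 17.
8^1 ≡ 8 (mod 17)
8^2 = (8^1)^2 ≡ 8^2 = 64 ≡ 13 (mod 17)
8^4 = (8^2)^2 ≡ 13^2 = 169 ≡ 16 (mod 17)
8^6 = 8^4 · 8^2 ≡ 16 · 13 ≡ 4 (mod 17).
So s = 4; s⁻¹ ≡ 13 (mod 17).
m = c₂ · s⁻¹ mod 17 = 6 · 13 mod 17 = 10.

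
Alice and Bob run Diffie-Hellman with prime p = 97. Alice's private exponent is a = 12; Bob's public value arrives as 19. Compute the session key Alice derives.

64

Shared key K = 19^12 mod 97.
19^1 ≡ 19 (mod 97)
19^2 = (19^1)^2 ≡ 19^2 = 361 ≡ 70 (mod 97)
19^4 = (19^2)^2 ≡ 70^2 = 4900 ≡ 50 (mod 97)
19^8 = (19^4)^2 ≡ 50^2 = 2500 ≡ 75 (mod 97)
19^12 = 19^8 · 19^4 ≡ 75 · 50 ≡ 64 (mod 97).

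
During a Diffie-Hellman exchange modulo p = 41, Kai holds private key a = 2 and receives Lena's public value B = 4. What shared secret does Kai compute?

Shared key K = 4^2 mod 41.
4^1 ≡ 4 (mod 41)
4^2 = (4^1)^2 ≡ 4^2 = 16 ≡ 16 (mod 41)

16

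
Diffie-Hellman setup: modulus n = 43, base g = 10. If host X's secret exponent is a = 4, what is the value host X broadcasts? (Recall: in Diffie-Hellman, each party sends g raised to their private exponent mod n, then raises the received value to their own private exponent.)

24

Public value = 10^{4} \pmod{43}.
10^1 ≡ 10 (mod 43)
10^2 = (10^1)^2 ≡ 10^2 = 100 ≡ 14 (mod 43)
10^4 = (10^2)^2 ≡ 14^2 = 196 ≡ 24 (mod 43)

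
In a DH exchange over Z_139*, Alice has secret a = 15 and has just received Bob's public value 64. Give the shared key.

80

Shared key K = 64^15 mod 139.
64^1 ≡ 64 (mod 139)
64^2 = (64^1)^2 ≡ 64^2 = 4096 ≡ 65 (mod 139)
64^4 = (64^2)^2 ≡ 65^2 = 4225 ≡ 55 (mod 139)
64^8 = (64^4)^2 ≡ 55^2 = 3025 ≡ 106 (mod 139)
64^15 = 64^8 · 64^4 · 64^2 · 64^1 ≡ 106 · 55 · 65 · 64 ≡ 80 (mod 139).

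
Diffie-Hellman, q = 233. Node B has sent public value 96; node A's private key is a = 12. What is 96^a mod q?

Shared key K = 96^12 mod 233.
96^1 ≡ 96 (mod 233)
96^2 = (96^1)^2 ≡ 96^2 = 9216 ≡ 129 (mod 233)
96^4 = (96^2)^2 ≡ 129^2 = 16641 ≡ 98 (mod 233)
96^8 = (96^4)^2 ≡ 98^2 = 9604 ≡ 51 (mod 233)
96^12 = 96^8 · 96^4 ≡ 51 · 98 ≡ 105 (mod 233).

105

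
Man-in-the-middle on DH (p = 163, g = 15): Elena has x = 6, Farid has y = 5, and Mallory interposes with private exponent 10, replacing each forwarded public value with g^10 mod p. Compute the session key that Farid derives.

Farid receives Mallory's public value M = 15^10 mod 163 instead of the honest one.
15^1 ≡ 15 (mod 163)
15^2 = (15^1)^2 ≡ 15^2 = 225 ≡ 62 (mod 163)
15^4 = (15^2)^2 ≡ 62^2 = 3844 ≡ 95 (mod 163)
15^8 = (15^4)^2 ≡ 95^2 = 9025 ≡ 60 (mod 163)
15^10 = 15^8 · 15^2 ≡ 60 · 62 ≡ 134 (mod 163).
So M = 134. Farid computes K = M^5 mod 163.
134^1 ≡ 134 (mod 163)
134^2 = (134^1)^2 ≡ 134^2 = 17956 ≡ 26 (mod 163)
134^4 = (134^2)^2 ≡ 26^2 = 676 ≡ 24 (mod 163)
134^5 = 134^4 · 134^1 ≡ 24 · 134 ≡ 119 (mod 163).

119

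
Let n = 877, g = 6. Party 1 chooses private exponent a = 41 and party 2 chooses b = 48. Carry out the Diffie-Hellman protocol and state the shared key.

856

Party 1 sends A = g^a mod n = 6^41 mod 877.
6^1 ≡ 6 (mod 877)
6^2 = (6^1)^2 ≡ 6^2 = 36 ≡ 36 (mod 877)
6^4 = (6^2)^2 ≡ 36^2 = 1296 ≡ 419 (mod 877)
6^8 = (6^4)^2 ≡ 419^2 = 175561 ≡ 161 (mod 877)
6^16 = (6^8)^2 ≡ 161^2 = 25921 ≡ 488 (mod 877)
6^32 = (6^16)^2 ≡ 488^2 = 238144 ≡ 477 (mod 877)
6^41 = 6^32 · 6^8 · 6^1 ≡ 477 · 161 · 6 ≡ 357 (mod 877).
So A = 357. Party 2 then computes K = A^b mod n = 357^48 mod 877.
357^1 ≡ 357 (mod 877)
357^2 = (357^1)^2 ≡ 357^2 = 127449 ≡ 284 (mod 877)
357^4 = (357^2)^2 ≡ 284^2 = 80656 ≡ 849 (mod 877)
357^8 = (357^4)^2 ≡ 849^2 = 720801 ≡ 784 (mod 877)
357^16 = (357^8)^2 ≡ 784^2 = 614656 ≡ 756 (mod 877)
357^32 = (357^16)^2 ≡ 756^2 = 571536 ≡ 609 (mod 877)
357^48 = 357^32 · 357^16 ≡ 609 · 756 ≡ 856 (mod 877).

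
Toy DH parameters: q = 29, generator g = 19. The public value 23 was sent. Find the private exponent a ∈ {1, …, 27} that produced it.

24

Try successive powers of 19 modulo 29:
19^1 ≡ 19
19^2 ≡ 13
19^3 ≡ 15
19^4 ≡ 24
19^5 ≡ 21
19^6 ≡ 22
19^7 ≡ 12
19^8 ≡ 25
19^9 ≡ 11
19^10 ≡ 6
19^11 ≡ 27
19^12 ≡ 20
19^13 ≡ 3
19^14 ≡ 28
19^15 ≡ 10
19^16 ≡ 16
19^17 ≡ 14
19^18 ≡ 5
19^19 ≡ 8
19^20 ≡ 7
19^21 ≡ 17
19^22 ≡ 4
19^23 ≡ 18
19^24 ≡ 23
Found: a = 24.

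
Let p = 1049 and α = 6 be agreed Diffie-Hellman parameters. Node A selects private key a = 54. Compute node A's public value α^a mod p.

Public value = 6^54 mod 1049.
6^1 ≡ 6 (mod 1049)
6^2 = (6^1)^2 ≡ 6^2 = 36 ≡ 36 (mod 1049)
6^4 = (6^2)^2 ≡ 36^2 = 1296 ≡ 247 (mod 1049)
6^8 = (6^4)^2 ≡ 247^2 = 61009 ≡ 167 (mod 1049)
6^16 = (6^8)^2 ≡ 167^2 = 27889 ≡ 615 (mod 1049)
6^32 = (6^16)^2 ≡ 615^2 = 378225 ≡ 585 (mod 1049)
6^54 = 6^32 · 6^16 · 6^4 · 6^2 ≡ 585 · 615 · 247 · 36 ≡ 784 (mod 1049).

784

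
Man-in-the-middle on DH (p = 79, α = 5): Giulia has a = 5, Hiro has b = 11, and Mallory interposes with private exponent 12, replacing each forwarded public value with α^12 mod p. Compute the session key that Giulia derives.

21

Giulia receives Mallory's public value M = 5^12 mod 79 instead of the honest one.
5^1 ≡ 5 (mod 79)
5^2 = (5^1)^2 ≡ 5^2 = 25 ≡ 25 (mod 79)
5^4 = (5^2)^2 ≡ 25^2 = 625 ≡ 72 (mod 79)
5^8 = (5^4)^2 ≡ 72^2 = 5184 ≡ 49 (mod 79)
5^12 = 5^8 · 5^4 ≡ 49 · 72 ≡ 52 (mod 79).
So M = 52. Giulia computes K = M^5 mod 79.
52^1 ≡ 52 (mod 79)
52^2 = (52^1)^2 ≡ 52^2 = 2704 ≡ 18 (mod 79)
52^4 = (52^2)^2 ≡ 18^2 = 324 ≡ 8 (mod 79)
52^5 = 52^4 · 52^1 ≡ 8 · 52 ≡ 21 (mod 79).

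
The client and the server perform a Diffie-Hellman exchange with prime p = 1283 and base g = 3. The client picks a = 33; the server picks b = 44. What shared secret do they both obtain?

The server sends B = g^b mod p = 3^44 mod 1283.
3^1 ≡ 3 (mod 1283)
3^2 = (3^1)^2 ≡ 3^2 = 9 ≡ 9 (mod 1283)
3^4 = (3^2)^2 ≡ 9^2 = 81 ≡ 81 (mod 1283)
3^8 = (3^4)^2 ≡ 81^2 = 6561 ≡ 146 (mod 1283)
3^16 = (3^8)^2 ≡ 146^2 = 21316 ≡ 788 (mod 1283)
3^32 = (3^16)^2 ≡ 788^2 = 620944 ≡ 1255 (mod 1283)
3^44 = 3^32 · 3^8 · 3^4 ≡ 1255 · 146 · 81 ≡ 1169 (mod 1283).
So B = 1169. The client then computes K = B^a mod p = 1169^33 mod 1283.
1169^1 ≡ 1169 (mod 1283)
1169^2 = (1169^1)^2 ≡ 1169^2 = 1366561 ≡ 166 (mod 1283)
1169^4 = (1169^2)^2 ≡ 166^2 = 27556 ≡ 613 (mod 1283)
1169^8 = (1169^4)^2 ≡ 613^2 = 375769 ≡ 1133 (mod 1283)
1169^16 = (1169^8)^2 ≡ 1133^2 = 1283689 ≡ 689 (mod 1283)
1169^32 = (1169^16)^2 ≡ 689^2 = 474721 ≡ 11 (mod 1283)
1169^33 = 1169^32 · 1169^1 ≡ 11 · 1169 ≡ 29 (mod 1283).

29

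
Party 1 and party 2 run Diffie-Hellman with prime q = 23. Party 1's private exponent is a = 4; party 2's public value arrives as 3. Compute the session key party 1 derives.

12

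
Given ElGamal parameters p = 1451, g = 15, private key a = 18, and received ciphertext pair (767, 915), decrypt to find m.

Shared mask s = c₁^a mod p = 767^18 mod 1451.
767^1 ≡ 767 (mod 1451)
767^2 = (767^1)^2 ≡ 767^2 = 588289 ≡ 634 (mod 1451)
767^4 = (767^2)^2 ≡ 634^2 = 401956 ≡ 29 (mod 1451)
767^8 = (767^4)^2 ≡ 29^2 = 841 ≡ 841 (mod 1451)
767^16 = (767^8)^2 ≡ 841^2 = 707281 ≡ 644 (mod 1451)
767^18 = 767^16 · 767^2 ≡ 644 · 634 ≡ 565 (mod 1451).
So s = 565; s⁻¹ ≡ 113 (mod 1451).
m = c₂ · s⁻¹ mod 1451 = 915 · 113 mod 1451 = 374.

374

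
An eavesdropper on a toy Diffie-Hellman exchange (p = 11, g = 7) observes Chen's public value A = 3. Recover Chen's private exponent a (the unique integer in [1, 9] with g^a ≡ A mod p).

4

Try successive powers of 7 modulo 11:
7^1 ≡ 7
7^2 ≡ 5
7^3 ≡ 2
7^4 ≡ 3
Found: a = 4.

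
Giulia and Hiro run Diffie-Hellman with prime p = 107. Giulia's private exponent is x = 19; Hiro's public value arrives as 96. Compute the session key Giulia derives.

5

Shared key K = 96^19 mod 107.
96^1 ≡ 96 (mod 107)
96^2 = (96^1)^2 ≡ 96^2 = 9216 ≡ 14 (mod 107)
96^4 = (96^2)^2 ≡ 14^2 = 196 ≡ 89 (mod 107)
96^8 = (96^4)^2 ≡ 89^2 = 7921 ≡ 3 (mod 107)
96^16 = (96^8)^2 ≡ 3^2 = 9 ≡ 9 (mod 107)
96^19 = 96^16 · 96^2 · 96^1 ≡ 9 · 14 · 96 ≡ 5 (mod 107).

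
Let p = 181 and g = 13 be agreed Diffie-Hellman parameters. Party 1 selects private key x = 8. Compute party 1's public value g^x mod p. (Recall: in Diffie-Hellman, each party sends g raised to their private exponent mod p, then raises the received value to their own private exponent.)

Public value = 13^8 mod 181.
13^1 ≡ 13 (mod 181)
13^2 = (13^1)^2 ≡ 13^2 = 169 ≡ 169 (mod 181)
13^4 = (13^2)^2 ≡ 169^2 = 28561 ≡ 144 (mod 181)
13^8 = (13^4)^2 ≡ 144^2 = 20736 ≡ 102 (mod 181)

102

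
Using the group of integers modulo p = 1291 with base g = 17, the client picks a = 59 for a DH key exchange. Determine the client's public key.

Public value = 17^59 mod 1291.
17^1 ≡ 17 (mod 1291)
17^2 = (17^1)^2 ≡ 17^2 = 289 ≡ 289 (mod 1291)
17^4 = (17^2)^2 ≡ 289^2 = 83521 ≡ 897 (mod 1291)
17^8 = (17^4)^2 ≡ 897^2 = 804609 ≡ 316 (mod 1291)
17^16 = (17^8)^2 ≡ 316^2 = 99856 ≡ 449 (mod 1291)
17^32 = (17^16)^2 ≡ 449^2 = 201601 ≡ 205 (mod 1291)
17^59 = 17^32 · 17^16 · 17^8 · 17^2 · 17^1 ≡ 205 · 449 · 316 · 289 · 17 ≡ 1219 (mod 1291).

1219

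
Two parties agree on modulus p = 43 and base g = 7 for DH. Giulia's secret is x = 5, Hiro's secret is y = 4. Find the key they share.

Hiro sends B = g^y mod p = 7^4 mod 43.
7^1 ≡ 7 (mod 43)
7^2 = (7^1)^2 ≡ 7^2 = 49 ≡ 6 (mod 43)
7^4 = (7^2)^2 ≡ 6^2 = 36 ≡ 36 (mod 43)
So B = 36. Giulia then computes K = B^x mod p = 36^5 mod 43.
36^1 ≡ 36 (mod 43)
36^2 = (36^1)^2 ≡ 36^2 = 1296 ≡ 6 (mod 43)
36^4 = (36^2)^2 ≡ 6^2 = 36 ≡ 36 (mod 43)
36^5 = 36^4 · 36^1 ≡ 36 · 36 ≡ 6 (mod 43).

6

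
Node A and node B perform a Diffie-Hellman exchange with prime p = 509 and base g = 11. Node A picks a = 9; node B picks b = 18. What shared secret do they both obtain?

Node B sends B = g^b mod p = 11^18 mod 509.
11^1 ≡ 11 (mod 509)
11^2 = (11^1)^2 ≡ 11^2 = 121 ≡ 121 (mod 509)
11^4 = (11^2)^2 ≡ 121^2 = 14641 ≡ 389 (mod 509)
11^8 = (11^4)^2 ≡ 389^2 = 151321 ≡ 148 (mod 509)
11^16 = (11^8)^2 ≡ 148^2 = 21904 ≡ 17 (mod 509)
11^18 = 11^16 · 11^2 ≡ 17 · 121 ≡ 21 (mod 509).
So B = 21. Node A then computes K = B^a mod p = 21^9 mod 509.
21^1 ≡ 21 (mod 509)
21^2 = (21^1)^2 ≡ 21^2 = 441 ≡ 441 (mod 509)
21^4 = (21^2)^2 ≡ 441^2 = 194481 ≡ 43 (mod 509)
21^8 = (21^4)^2 ≡ 43^2 = 1849 ≡ 322 (mod 509)
21^9 = 21^8 · 21^1 ≡ 322 · 21 ≡ 145 (mod 509).

145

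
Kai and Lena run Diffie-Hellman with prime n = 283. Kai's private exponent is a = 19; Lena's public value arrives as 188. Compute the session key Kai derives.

123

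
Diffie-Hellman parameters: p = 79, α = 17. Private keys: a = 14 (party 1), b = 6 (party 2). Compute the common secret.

67

Party 1 sends A = α^a mod p = 17^14 mod 79.
17^1 ≡ 17 (mod 79)
17^2 = (17^1)^2 ≡ 17^2 = 289 ≡ 52 (mod 79)
17^4 = (17^2)^2 ≡ 52^2 = 2704 ≡ 18 (mod 79)
17^8 = (17^4)^2 ≡ 18^2 = 324 ≡ 8 (mod 79)
17^14 = 17^8 · 17^4 · 17^2 ≡ 8 · 18 · 52 ≡ 62 (mod 79).
So A = 62. Party 2 then computes K = A^b mod p = 62^6 mod 79.
62^1 ≡ 62 (mod 79)
62^2 = (62^1)^2 ≡ 62^2 = 3844 ≡ 52 (mod 79)
62^4 = (62^2)^2 ≡ 52^2 = 2704 ≡ 18 (mod 79)
62^6 = 62^4 · 62^2 ≡ 18 · 52 ≡ 67 (mod 79).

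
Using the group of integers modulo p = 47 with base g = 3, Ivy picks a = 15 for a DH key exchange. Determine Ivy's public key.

42

Public value = 3^15 (mod 47).
3^1 ≡ 3 (mod 47)
3^2 = (3^1)^2 ≡ 3^2 = 9 ≡ 9 (mod 47)
3^4 = (3^2)^2 ≡ 9^2 = 81 ≡ 34 (mod 47)
3^8 = (3^4)^2 ≡ 34^2 = 1156 ≡ 28 (mod 47)
3^15 = 3^8 · 3^4 · 3^2 · 3^1 ≡ 28 · 34 · 9 · 3 ≡ 42 (mod 47).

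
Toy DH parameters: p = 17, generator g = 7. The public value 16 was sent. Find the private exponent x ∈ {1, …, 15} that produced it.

8

Try successive powers of 7 modulo 17:
7^1 ≡ 7
7^2 ≡ 15
7^3 ≡ 3
7^4 ≡ 4
7^5 ≡ 11
7^6 ≡ 9
7^7 ≡ 12
7^8 ≡ 16
Found: x = 8.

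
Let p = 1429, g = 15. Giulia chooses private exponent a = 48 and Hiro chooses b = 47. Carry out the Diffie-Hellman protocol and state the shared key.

346

Hiro sends B = g^b mod p = 15^47 mod 1429.
15^1 ≡ 15 (mod 1429)
15^2 = (15^1)^2 ≡ 15^2 = 225 ≡ 225 (mod 1429)
15^4 = (15^2)^2 ≡ 225^2 = 50625 ≡ 610 (mod 1429)
15^8 = (15^4)^2 ≡ 610^2 = 372100 ≡ 560 (mod 1429)
15^16 = (15^8)^2 ≡ 560^2 = 313600 ≡ 649 (mod 1429)
15^32 = (15^16)^2 ≡ 649^2 = 421201 ≡ 1075 (mod 1429)
15^47 = 15^32 · 15^8 · 15^4 · 15^2 · 15^1 ≡ 1075 · 560 · 610 · 225 · 15 ≡ 1260 (mod 1429).
So B = 1260. Giulia then computes K = B^a mod p = 1260^48 mod 1429.
1260^1 ≡ 1260 (mod 1429)
1260^2 = (1260^1)^2 ≡ 1260^2 = 1587600 ≡ 1410 (mod 1429)
1260^4 = (1260^2)^2 ≡ 1410^2 = 1988100 ≡ 361 (mod 1429)
1260^8 = (1260^4)^2 ≡ 361^2 = 130321 ≡ 282 (mod 1429)
1260^16 = (1260^8)^2 ≡ 282^2 = 79524 ≡ 929 (mod 1429)
1260^32 = (1260^16)^2 ≡ 929^2 = 863041 ≡ 1354 (mod 1429)
1260^48 = 1260^32 · 1260^16 ≡ 1354 · 929 ≡ 346 (mod 1429).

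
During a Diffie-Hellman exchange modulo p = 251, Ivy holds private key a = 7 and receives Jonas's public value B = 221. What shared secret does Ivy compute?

Shared key K = 221^7 mod 251.
221^1 ≡ 221 (mod 251)
221^2 = (221^1)^2 ≡ 221^2 = 48841 ≡ 147 (mod 251)
221^4 = (221^2)^2 ≡ 147^2 = 21609 ≡ 23 (mod 251)
221^7 = 221^4 · 221^2 · 221^1 ≡ 23 · 147 · 221 ≡ 225 (mod 251).

225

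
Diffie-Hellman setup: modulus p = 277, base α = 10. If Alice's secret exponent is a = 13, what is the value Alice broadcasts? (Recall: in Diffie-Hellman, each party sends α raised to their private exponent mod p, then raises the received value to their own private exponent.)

Public value = 10^13 mod 277.
10^1 ≡ 10 (mod 277)
10^2 = (10^1)^2 ≡ 10^2 = 100 ≡ 100 (mod 277)
10^4 = (10^2)^2 ≡ 100^2 = 10000 ≡ 28 (mod 277)
10^8 = (10^4)^2 ≡ 28^2 = 784 ≡ 230 (mod 277)
10^13 = 10^8 · 10^4 · 10^1 ≡ 230 · 28 · 10 ≡ 136 (mod 277).

136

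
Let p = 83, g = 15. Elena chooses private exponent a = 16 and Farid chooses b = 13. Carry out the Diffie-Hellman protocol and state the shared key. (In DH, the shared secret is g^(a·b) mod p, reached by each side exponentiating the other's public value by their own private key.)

28

Farid sends B = g^b mod p = 15^13 mod 83.
15^1 ≡ 15 (mod 83)
15^2 = (15^1)^2 ≡ 15^2 = 225 ≡ 59 (mod 83)
15^4 = (15^2)^2 ≡ 59^2 = 3481 ≡ 78 (mod 83)
15^8 = (15^4)^2 ≡ 78^2 = 6084 ≡ 25 (mod 83)
15^13 = 15^8 · 15^4 · 15^1 ≡ 25 · 78 · 15 ≡ 34 (mod 83).
So B = 34. Elena then computes K = B^a mod p = 34^16 mod 83.
34^1 ≡ 34 (mod 83)
34^2 = (34^1)^2 ≡ 34^2 = 1156 ≡ 77 (mod 83)
34^4 = (34^2)^2 ≡ 77^2 = 5929 ≡ 36 (mod 83)
34^8 = (34^4)^2 ≡ 36^2 = 1296 ≡ 51 (mod 83)
34^16 = (34^8)^2 ≡ 51^2 = 2601 ≡ 28 (mod 83)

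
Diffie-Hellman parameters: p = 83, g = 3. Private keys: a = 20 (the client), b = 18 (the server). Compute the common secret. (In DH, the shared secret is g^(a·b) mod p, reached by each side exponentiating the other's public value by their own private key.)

The server sends B = g^b mod p = 3^18 mod 83.
3^1 ≡ 3 (mod 83)
3^2 = (3^1)^2 ≡ 3^2 = 9 ≡ 9 (mod 83)
3^4 = (3^2)^2 ≡ 9^2 = 81 ≡ 81 (mod 83)
3^8 = (3^4)^2 ≡ 81^2 = 6561 ≡ 4 (mod 83)
3^16 = (3^8)^2 ≡ 4^2 = 16 ≡ 16 (mod 83)
3^18 = 3^16 · 3^2 ≡ 16 · 9 ≡ 61 (mod 83).
So B = 61. The client then computes K = B^a mod p = 61^20 mod 83.
61^1 ≡ 61 (mod 83)
61^2 = (61^1)^2 ≡ 61^2 = 3721 ≡ 69 (mod 83)
61^4 = (61^2)^2 ≡ 69^2 = 4761 ≡ 30 (mod 83)
61^8 = (61^4)^2 ≡ 30^2 = 900 ≡ 70 (mod 83)
61^16 = (61^8)^2 ≡ 70^2 = 4900 ≡ 3 (mod 83)
61^20 = 61^16 · 61^4 ≡ 3 · 30 ≡ 7 (mod 83).

7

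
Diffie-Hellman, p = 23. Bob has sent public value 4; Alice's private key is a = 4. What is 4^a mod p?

3

Shared key K = 4^4 mod 23.
4^1 ≡ 4 (mod 23)
4^2 = (4^1)^2 ≡ 4^2 = 16 ≡ 16 (mod 23)
4^4 = (4^2)^2 ≡ 16^2 = 256 ≡ 3 (mod 23)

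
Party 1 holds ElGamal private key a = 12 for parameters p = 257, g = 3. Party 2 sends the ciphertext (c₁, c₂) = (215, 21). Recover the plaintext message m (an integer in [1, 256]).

199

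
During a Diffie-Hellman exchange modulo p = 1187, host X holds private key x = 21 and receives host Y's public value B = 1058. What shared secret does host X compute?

1085

Shared key K = 1058^21 mod 1187.
1058^1 ≡ 1058 (mod 1187)
1058^2 = (1058^1)^2 ≡ 1058^2 = 1119364 ≡ 23 (mod 1187)
1058^4 = (1058^2)^2 ≡ 23^2 = 529 ≡ 529 (mod 1187)
1058^8 = (1058^4)^2 ≡ 529^2 = 279841 ≡ 896 (mod 1187)
1058^16 = (1058^8)^2 ≡ 896^2 = 802816 ≡ 404 (mod 1187)
1058^21 = 1058^16 · 1058^4 · 1058^1 ≡ 404 · 529 · 1058 ≡ 1085 (mod 1187).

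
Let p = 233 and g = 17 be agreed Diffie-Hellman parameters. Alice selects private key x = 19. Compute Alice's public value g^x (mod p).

Public value = 17^19 (mod 233).
17^1 ≡ 17 (mod 233)
17^2 = (17^1)^2 ≡ 17^2 = 289 ≡ 56 (mod 233)
17^4 = (17^2)^2 ≡ 56^2 = 3136 ≡ 107 (mod 233)
17^8 = (17^4)^2 ≡ 107^2 = 11449 ≡ 32 (mod 233)
17^16 = (17^8)^2 ≡ 32^2 = 1024 ≡ 92 (mod 233)
17^19 = 17^16 · 17^2 · 17^1 ≡ 92 · 56 · 17 ≡ 209 (mod 233).

209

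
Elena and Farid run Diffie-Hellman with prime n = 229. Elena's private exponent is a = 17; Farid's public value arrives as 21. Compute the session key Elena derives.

141

Shared key K = 21^17 mod 229.
21^1 ≡ 21 (mod 229)
21^2 = (21^1)^2 ≡ 21^2 = 441 ≡ 212 (mod 229)
21^4 = (21^2)^2 ≡ 212^2 = 44944 ≡ 60 (mod 229)
21^8 = (21^4)^2 ≡ 60^2 = 3600 ≡ 165 (mod 229)
21^16 = (21^8)^2 ≡ 165^2 = 27225 ≡ 203 (mod 229)
21^17 = 21^16 · 21^1 ≡ 203 · 21 ≡ 141 (mod 229).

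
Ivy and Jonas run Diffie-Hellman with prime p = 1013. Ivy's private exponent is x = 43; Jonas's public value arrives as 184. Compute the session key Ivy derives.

293

Shared key K = 184^43 mod 1013.
184^1 ≡ 184 (mod 1013)
184^2 = (184^1)^2 ≡ 184^2 = 33856 ≡ 427 (mod 1013)
184^4 = (184^2)^2 ≡ 427^2 = 182329 ≡ 1002 (mod 1013)
184^8 = (184^4)^2 ≡ 1002^2 = 1004004 ≡ 121 (mod 1013)
184^16 = (184^8)^2 ≡ 121^2 = 14641 ≡ 459 (mod 1013)
184^32 = (184^16)^2 ≡ 459^2 = 210681 ≡ 990 (mod 1013)
184^43 = 184^32 · 184^8 · 184^2 · 184^1 ≡ 990 · 121 · 427 · 184 ≡ 293 (mod 1013).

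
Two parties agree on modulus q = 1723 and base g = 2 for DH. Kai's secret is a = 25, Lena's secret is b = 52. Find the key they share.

549

Lena sends B = g^b mod q = 2^52 mod 1723.
2^1 ≡ 2 (mod 1723)
2^2 = (2^1)^2 ≡ 2^2 = 4 ≡ 4 (mod 1723)
2^4 = (2^2)^2 ≡ 4^2 = 16 ≡ 16 (mod 1723)
2^8 = (2^4)^2 ≡ 16^2 = 256 ≡ 256 (mod 1723)
2^16 = (2^8)^2 ≡ 256^2 = 65536 ≡ 62 (mod 1723)
2^32 = (2^16)^2 ≡ 62^2 = 3844 ≡ 398 (mod 1723)
2^52 = 2^32 · 2^16 · 2^4 ≡ 398 · 62 · 16 ≡ 249 (mod 1723).
So B = 249. Kai then computes K = B^a mod q = 249^25 mod 1723.
249^1 ≡ 249 (mod 1723)
249^2 = (249^1)^2 ≡ 249^2 = 62001 ≡ 1696 (mod 1723)
249^4 = (249^2)^2 ≡ 1696^2 = 2876416 ≡ 729 (mod 1723)
249^8 = (249^4)^2 ≡ 729^2 = 531441 ≡ 757 (mod 1723)
249^16 = (249^8)^2 ≡ 757^2 = 573049 ≡ 1013 (mod 1723)
249^25 = 249^16 · 249^8 · 249^1 ≡ 1013 · 757 · 249 ≡ 549 (mod 1723).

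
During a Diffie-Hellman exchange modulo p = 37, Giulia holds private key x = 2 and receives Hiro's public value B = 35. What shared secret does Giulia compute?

Shared key K = 35^2 mod 37.
35^1 ≡ 35 (mod 37)
35^2 = (35^1)^2 ≡ 35^2 = 1225 ≡ 4 (mod 37)

4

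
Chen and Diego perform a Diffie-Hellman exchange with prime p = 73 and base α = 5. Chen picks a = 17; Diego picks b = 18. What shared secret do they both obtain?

Chen sends A = α^a mod p = 5^17 mod 73.
5^1 ≡ 5 (mod 73)
5^2 = (5^1)^2 ≡ 5^2 = 25 ≡ 25 (mod 73)
5^4 = (5^2)^2 ≡ 25^2 = 625 ≡ 41 (mod 73)
5^8 = (5^4)^2 ≡ 41^2 = 1681 ≡ 2 (mod 73)
5^16 = (5^8)^2 ≡ 2^2 = 4 ≡ 4 (mod 73)
5^17 = 5^16 · 5^1 ≡ 4 · 5 ≡ 20 (mod 73).
So A = 20. Diego then computes K = A^b mod p = 20^18 mod 73.
20^1 ≡ 20 (mod 73)
20^2 = (20^1)^2 ≡ 20^2 = 400 ≡ 35 (mod 73)
20^4 = (20^2)^2 ≡ 35^2 = 1225 ≡ 57 (mod 73)
20^8 = (20^4)^2 ≡ 57^2 = 3249 ≡ 37 (mod 73)
20^16 = (20^8)^2 ≡ 37^2 = 1369 ≡ 55 (mod 73)
20^18 = 20^16 · 20^2 ≡ 55 · 35 ≡ 27 (mod 73).

27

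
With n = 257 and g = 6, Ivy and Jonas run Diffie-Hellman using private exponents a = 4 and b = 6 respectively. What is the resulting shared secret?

60

Ivy sends A = g^a mod n = 6^4 mod 257.
6^1 ≡ 6 (mod 257)
6^2 = (6^1)^2 ≡ 6^2 = 36 ≡ 36 (mod 257)
6^4 = (6^2)^2 ≡ 36^2 = 1296 ≡ 11 (mod 257)
So A = 11. Jonas then computes K = A^b mod n = 11^6 mod 257.
11^1 ≡ 11 (mod 257)
11^2 = (11^1)^2 ≡ 11^2 = 121 ≡ 121 (mod 257)
11^4 = (11^2)^2 ≡ 121^2 = 14641 ≡ 249 (mod 257)
11^6 = 11^4 · 11^2 ≡ 249 · 121 ≡ 60 (mod 257).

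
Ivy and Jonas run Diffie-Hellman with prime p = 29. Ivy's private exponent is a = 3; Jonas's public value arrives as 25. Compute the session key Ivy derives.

Shared key K = 25^3 mod 29.
25^1 ≡ 25 (mod 29)
25^2 = (25^1)^2 ≡ 25^2 = 625 ≡ 16 (mod 29)
25^3 = 25^2 · 25^1 ≡ 16 · 25 ≡ 23 (mod 29).

23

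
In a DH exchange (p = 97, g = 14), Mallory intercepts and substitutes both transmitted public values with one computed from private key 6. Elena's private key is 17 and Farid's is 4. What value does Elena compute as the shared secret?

8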